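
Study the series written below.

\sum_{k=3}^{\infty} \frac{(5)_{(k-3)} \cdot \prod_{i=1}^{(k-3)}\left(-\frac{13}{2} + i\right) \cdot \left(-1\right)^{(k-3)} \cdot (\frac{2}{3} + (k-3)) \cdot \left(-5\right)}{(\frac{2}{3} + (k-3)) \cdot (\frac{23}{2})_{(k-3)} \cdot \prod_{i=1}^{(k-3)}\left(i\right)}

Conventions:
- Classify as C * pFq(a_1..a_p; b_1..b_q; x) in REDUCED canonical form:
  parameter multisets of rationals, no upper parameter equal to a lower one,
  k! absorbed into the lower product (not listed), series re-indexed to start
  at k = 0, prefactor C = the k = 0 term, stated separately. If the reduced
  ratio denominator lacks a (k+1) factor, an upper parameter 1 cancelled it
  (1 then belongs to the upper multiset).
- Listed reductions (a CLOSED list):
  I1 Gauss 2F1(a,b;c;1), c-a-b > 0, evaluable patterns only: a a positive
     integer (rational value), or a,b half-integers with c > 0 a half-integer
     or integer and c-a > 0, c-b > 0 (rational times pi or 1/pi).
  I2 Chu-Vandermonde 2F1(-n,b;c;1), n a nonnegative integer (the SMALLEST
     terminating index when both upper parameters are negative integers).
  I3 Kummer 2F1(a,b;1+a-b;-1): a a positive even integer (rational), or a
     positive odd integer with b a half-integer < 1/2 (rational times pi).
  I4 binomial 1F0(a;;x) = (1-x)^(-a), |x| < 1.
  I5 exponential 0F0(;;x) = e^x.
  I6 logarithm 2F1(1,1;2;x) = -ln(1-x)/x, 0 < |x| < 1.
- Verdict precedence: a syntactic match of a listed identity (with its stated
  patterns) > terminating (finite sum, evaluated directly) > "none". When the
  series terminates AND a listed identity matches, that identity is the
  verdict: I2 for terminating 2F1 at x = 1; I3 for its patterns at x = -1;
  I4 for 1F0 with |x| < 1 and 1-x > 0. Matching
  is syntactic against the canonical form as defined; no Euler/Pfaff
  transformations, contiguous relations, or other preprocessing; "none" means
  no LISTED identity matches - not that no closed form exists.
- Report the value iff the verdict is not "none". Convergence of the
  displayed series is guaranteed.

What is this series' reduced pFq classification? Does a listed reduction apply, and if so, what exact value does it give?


This is -5 * 2F1(-\frac{11}{2}, 5; \frac{23}{2}; -1) in reduced canonical form. Verdict: this is Kummer's theorem (I3) (x = -1; c = \frac{23}{2} equals 1+a-b for upper {-\frac{11}{2}, 5}: listed pattern). Exact value: \left(-\frac{218243025}{16777216}\right) \cdot \pi.

Key step: with t_0 = -5, the product of the first k integers (C = -5) is k!.
Consecutive-term ratio: r(k) = -1 * (k-\frac{11}{2}) (k+5) / [(k+\frac{23}{2}) (k+1)] - rational in k. x = -1; t_0 = -5; negate the roots.


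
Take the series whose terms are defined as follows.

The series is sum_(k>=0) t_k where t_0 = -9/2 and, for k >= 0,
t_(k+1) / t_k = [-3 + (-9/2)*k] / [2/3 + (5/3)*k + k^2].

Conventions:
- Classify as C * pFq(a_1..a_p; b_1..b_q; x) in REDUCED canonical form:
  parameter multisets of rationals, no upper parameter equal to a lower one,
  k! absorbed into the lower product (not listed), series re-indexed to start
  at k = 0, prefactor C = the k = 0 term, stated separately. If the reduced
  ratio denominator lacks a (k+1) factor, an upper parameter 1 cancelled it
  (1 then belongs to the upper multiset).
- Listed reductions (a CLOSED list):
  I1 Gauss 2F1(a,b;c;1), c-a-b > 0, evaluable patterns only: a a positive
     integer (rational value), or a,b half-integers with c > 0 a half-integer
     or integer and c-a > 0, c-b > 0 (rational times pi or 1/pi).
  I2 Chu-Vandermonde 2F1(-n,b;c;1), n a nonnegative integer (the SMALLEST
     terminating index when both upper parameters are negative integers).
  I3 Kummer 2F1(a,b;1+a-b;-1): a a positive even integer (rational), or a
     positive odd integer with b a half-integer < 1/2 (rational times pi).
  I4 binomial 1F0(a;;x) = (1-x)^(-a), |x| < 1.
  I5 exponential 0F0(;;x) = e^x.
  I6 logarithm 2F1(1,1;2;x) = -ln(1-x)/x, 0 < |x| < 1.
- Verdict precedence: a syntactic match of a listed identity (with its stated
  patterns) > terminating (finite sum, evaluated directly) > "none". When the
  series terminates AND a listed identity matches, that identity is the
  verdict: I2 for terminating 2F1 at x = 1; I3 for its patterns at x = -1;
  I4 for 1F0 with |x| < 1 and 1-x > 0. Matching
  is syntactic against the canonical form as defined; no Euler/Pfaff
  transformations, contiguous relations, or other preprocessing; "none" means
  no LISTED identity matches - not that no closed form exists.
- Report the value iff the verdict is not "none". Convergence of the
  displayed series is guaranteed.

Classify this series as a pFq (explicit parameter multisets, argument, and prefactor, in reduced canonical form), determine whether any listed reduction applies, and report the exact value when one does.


x = -9/2 here; the reduced form reads 0F0, upper {-}, lower {-}, C = -9/2. Verdict: this is the I5 exponential reduction (the 0F0 exponential series at x = -9/2). Value: (-9/2) * e^(-9/2).

Structural cue: x = (-9/2) and factor the ratio over Q (C = -9/2, x = -9/2): negated roots = parameters.
Ratio: r(k) = (-9/2) * 1 / [(k+1)] - poly over poly, x = (-9/2) from leading terms; C = -9/2 at k = 0.


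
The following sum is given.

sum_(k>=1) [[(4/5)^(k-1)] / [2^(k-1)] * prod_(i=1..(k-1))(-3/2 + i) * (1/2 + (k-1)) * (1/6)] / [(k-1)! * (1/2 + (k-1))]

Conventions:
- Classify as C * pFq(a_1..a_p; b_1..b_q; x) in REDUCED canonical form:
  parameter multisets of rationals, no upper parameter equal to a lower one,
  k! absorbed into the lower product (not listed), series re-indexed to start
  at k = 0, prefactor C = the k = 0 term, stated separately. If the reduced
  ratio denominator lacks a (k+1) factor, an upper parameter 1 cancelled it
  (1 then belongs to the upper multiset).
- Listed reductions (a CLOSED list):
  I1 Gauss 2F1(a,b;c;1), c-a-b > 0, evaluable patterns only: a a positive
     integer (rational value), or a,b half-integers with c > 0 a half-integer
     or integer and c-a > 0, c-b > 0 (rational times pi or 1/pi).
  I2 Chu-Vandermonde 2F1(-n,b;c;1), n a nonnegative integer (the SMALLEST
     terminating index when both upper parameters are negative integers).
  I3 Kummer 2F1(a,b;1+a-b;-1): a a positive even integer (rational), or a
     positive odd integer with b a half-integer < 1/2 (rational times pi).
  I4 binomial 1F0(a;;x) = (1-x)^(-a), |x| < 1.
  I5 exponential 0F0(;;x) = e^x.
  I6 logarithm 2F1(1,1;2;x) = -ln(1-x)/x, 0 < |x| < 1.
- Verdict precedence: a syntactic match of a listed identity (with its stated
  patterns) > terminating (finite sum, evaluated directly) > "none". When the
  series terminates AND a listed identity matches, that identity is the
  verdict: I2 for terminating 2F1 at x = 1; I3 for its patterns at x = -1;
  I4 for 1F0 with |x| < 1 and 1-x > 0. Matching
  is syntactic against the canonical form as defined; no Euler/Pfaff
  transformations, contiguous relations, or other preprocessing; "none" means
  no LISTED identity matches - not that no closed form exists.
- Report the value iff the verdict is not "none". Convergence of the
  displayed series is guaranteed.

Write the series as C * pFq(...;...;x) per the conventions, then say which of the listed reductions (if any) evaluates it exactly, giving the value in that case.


The tell: with t_0 = 1/6, the two k-th powers (C = 1/6, x = 2/5) combine into one argument.
Adjacent-term ratio: r(k) = (2/5) * (k-1/2) / [(k+1)] - rational in k. x = (2/5); t_0 = 1/6; negate the roots.

Prefactor 1/6, argument 2/5: 1F0 with upper {-1/2} over lower {-}. Verdict at x = 2/5: binomial (I4) matches (the 1F0 binomial series: exponent 1/2, x = 2/5). Value: (1/6) * (3/5)^(1/2).


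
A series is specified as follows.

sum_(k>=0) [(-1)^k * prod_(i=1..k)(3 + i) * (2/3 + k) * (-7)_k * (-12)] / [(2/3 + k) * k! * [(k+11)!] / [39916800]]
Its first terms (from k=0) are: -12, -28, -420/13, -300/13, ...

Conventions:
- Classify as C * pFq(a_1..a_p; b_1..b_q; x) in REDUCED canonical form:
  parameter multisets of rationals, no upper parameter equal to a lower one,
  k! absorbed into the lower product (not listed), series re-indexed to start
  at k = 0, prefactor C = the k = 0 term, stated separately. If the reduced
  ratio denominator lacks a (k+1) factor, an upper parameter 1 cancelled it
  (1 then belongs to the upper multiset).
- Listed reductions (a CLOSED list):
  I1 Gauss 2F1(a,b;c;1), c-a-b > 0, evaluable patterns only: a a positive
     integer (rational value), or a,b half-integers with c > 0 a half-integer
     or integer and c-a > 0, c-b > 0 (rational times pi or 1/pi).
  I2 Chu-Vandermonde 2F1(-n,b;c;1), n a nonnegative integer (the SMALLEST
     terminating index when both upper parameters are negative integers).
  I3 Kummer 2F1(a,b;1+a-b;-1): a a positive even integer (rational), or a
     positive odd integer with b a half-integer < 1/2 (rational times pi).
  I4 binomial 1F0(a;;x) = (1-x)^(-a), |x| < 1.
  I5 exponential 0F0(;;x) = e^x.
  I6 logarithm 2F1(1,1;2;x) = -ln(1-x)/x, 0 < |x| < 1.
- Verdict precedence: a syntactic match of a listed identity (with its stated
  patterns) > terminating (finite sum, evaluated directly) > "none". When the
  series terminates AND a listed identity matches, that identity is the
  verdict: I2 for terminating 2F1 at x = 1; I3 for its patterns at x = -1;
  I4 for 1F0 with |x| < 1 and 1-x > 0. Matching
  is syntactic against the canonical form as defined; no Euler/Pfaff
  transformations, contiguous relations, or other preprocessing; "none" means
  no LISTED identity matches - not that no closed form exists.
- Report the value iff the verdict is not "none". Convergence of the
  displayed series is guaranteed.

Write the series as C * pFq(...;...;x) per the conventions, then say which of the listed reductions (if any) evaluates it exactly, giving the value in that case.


Structural cue: from the first term -12: the running product (C = -12, x = -1) telescopes to a rising factorial.
Ratio: r(k) = (-1) * (k-7) (k+4) / [(k+12) (k+1)] - poly over poly, x = (-1) from leading terms; C = -12 at k = 0.

x = -1 here; the reduced form reads 2F1, upper {-7, 4}, lower {12}, C = -12. Verdict (x = -1): Kummer (I3) applies (x = -1; c = 12 equals 1+a-b for upper {-7, 4}: listed pattern). Hence: -110.


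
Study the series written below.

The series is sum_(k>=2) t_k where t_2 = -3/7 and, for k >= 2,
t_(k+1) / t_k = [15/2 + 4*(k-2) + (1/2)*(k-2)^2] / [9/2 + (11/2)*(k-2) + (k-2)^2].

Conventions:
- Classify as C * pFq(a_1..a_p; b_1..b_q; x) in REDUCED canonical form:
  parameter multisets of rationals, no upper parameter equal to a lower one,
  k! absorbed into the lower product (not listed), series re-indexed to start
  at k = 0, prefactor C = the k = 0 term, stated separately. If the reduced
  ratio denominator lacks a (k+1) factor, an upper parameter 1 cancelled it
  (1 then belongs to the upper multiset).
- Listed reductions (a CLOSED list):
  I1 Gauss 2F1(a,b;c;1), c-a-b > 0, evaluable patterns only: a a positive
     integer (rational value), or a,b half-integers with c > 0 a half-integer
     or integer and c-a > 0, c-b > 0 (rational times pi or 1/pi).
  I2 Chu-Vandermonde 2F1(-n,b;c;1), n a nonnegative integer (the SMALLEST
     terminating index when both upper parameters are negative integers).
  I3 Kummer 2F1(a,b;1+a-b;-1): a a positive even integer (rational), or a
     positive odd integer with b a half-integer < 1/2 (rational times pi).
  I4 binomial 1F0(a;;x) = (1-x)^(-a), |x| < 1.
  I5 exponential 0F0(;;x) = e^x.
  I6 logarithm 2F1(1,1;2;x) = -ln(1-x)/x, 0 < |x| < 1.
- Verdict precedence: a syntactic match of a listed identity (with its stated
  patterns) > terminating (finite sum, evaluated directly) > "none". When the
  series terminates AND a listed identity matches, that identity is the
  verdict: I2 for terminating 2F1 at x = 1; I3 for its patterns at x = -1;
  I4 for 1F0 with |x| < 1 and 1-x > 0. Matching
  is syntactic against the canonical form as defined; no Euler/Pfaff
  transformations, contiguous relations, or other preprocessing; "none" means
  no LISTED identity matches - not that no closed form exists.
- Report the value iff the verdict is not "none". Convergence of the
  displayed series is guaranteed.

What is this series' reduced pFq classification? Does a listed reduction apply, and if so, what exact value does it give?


This is -3/7 * 2F1(3, 5; 9/2; 1/2) in reduced canonical form. Verdict: none (x = 1/2): each listed identity misses the multisets {3, 5} ; {9/2}.

First insight: t_0 being -3/7, factor the ratio over Q (C = -3/7, x = 1/2): negated roots = parameters.
Adjacent-term ratio: r(k) = (1/2) * (k+3) (k+5) / [(k+9/2) (k+1)] - poly over poly, x = (1/2) from leading terms; C = -3/7 at k = 0.


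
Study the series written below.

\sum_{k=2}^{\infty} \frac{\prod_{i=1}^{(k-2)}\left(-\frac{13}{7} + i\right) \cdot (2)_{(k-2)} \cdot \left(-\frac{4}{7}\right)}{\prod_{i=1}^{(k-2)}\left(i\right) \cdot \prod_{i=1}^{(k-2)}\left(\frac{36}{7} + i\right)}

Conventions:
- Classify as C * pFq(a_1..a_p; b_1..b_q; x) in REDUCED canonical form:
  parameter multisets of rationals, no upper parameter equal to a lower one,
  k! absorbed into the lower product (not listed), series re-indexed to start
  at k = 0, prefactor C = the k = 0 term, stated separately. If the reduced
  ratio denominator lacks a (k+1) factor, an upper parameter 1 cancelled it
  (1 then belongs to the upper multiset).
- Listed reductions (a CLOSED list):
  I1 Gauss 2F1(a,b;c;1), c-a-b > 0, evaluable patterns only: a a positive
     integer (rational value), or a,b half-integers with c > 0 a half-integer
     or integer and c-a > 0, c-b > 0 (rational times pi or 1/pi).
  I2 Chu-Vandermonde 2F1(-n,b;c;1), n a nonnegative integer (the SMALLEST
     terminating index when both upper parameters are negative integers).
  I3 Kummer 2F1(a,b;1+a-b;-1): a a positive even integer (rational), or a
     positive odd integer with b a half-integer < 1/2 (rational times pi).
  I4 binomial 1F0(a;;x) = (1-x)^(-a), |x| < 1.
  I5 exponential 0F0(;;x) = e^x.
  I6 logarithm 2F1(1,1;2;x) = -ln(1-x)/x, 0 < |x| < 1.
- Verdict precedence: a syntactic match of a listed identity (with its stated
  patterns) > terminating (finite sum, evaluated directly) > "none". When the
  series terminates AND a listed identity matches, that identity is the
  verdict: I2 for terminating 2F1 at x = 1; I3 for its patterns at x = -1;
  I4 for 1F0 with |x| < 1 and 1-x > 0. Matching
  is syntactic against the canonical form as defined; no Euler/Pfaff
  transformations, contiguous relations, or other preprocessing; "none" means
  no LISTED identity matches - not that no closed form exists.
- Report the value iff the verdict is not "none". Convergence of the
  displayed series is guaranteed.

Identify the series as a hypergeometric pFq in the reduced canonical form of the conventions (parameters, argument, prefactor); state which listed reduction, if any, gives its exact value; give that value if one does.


Structural cue: x = 1 and the product of the first k integers (C = -4/7, x = 1) is k!.
Term ratio: r(k) = 1 * (k-\frac{6}{7}) (k+2) / [(k+\frac{43}{7}) (k+1)] ; factor over Q: parameters, x = 1, and C = -\frac{4}{7}.

x = 1 here; the reduced form reads 2F1, upper {-\frac{6}{7}, 2}, lower {\frac{43}{7}}, C = -\frac{4}{7}. Verdict: this is Gauss (I1, integer-parameter pattern) (x = 1: the Gamma ratio telescopes since c-a-b = 5 > 0 and a = 2 in Z>0). Hence: -\frac{696}{1715}.


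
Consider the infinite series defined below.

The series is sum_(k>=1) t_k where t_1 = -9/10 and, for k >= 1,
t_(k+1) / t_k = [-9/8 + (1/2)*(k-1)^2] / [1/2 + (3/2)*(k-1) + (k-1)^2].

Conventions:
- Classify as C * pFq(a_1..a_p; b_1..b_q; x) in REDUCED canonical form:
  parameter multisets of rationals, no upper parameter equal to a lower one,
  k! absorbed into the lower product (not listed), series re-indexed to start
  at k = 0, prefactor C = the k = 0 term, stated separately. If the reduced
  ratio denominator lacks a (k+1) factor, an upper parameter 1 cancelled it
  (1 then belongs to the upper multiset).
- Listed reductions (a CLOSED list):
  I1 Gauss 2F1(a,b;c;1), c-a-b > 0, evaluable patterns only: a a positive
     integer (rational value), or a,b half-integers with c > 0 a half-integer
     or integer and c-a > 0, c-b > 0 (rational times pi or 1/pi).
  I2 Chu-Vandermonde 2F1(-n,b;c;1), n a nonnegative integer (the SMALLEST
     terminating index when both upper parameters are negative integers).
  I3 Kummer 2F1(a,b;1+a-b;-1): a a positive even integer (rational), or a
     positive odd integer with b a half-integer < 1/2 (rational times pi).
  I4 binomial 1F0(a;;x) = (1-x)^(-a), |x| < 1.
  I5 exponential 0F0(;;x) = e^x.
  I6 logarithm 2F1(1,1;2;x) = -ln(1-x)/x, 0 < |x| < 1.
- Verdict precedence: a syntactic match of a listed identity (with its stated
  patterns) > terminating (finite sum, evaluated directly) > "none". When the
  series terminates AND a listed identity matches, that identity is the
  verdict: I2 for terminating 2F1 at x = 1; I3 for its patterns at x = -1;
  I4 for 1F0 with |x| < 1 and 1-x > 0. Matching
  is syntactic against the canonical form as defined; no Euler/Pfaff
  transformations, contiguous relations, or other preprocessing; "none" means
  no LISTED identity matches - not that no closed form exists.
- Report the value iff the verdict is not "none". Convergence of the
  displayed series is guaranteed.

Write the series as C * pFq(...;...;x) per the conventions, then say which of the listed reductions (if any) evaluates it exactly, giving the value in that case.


Canonical form: C = -9/10 times 2F1 with upper {-3/2, 3/2}, lower {1/2}, x = 1/2. Verdict: none. A 2F1 with upper {-3/2, 3/2} fits none of I1-I6 at x = 1/2; the sum runs forever.

Key observation: with t_0 = -9/10, factor the ratio over Q (prefactor -9/10): negated roots = parameters.
Adjacent-term ratio: r(k) = (1/2) * (k-3/2) (k+3/2) / [(k+1/2) (k+1)] - rational; roots negated = parameters, x = (1/2), C = -9/10.


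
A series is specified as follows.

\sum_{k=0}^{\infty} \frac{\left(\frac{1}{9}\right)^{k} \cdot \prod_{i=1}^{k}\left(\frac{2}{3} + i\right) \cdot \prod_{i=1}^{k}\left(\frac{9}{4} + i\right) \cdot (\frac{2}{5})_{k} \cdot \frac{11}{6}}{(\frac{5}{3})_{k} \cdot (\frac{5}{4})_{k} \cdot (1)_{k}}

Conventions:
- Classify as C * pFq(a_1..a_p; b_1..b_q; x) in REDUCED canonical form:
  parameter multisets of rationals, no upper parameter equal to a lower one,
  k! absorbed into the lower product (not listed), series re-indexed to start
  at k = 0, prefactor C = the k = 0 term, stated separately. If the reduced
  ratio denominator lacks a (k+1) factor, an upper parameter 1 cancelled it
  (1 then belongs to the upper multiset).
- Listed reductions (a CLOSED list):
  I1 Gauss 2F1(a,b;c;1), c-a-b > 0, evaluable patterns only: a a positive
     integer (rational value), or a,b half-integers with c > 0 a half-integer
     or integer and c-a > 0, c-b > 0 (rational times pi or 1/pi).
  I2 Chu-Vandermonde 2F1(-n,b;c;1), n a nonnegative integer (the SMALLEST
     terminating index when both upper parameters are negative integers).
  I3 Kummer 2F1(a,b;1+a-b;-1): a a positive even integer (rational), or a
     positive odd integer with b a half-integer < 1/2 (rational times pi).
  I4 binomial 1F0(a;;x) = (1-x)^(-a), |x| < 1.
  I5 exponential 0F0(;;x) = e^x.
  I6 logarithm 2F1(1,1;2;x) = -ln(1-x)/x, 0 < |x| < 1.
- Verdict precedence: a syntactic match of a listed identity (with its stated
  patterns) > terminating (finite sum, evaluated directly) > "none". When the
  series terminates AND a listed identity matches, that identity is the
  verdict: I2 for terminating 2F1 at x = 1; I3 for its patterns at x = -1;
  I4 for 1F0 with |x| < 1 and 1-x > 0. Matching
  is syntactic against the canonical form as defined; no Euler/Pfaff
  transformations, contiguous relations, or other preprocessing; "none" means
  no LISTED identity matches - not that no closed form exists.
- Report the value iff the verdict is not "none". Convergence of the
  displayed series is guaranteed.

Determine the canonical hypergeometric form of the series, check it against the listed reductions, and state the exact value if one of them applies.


Key observation: t_0 = \frac{11}{6} here, and (1)_k (C = 11/6) is k! itself.
Adjacent-term ratio: r(k) = \frac{1}{9} * (k+\frac{2}{5}) (k+\frac{13}{4}) / [(k+\frac{5}{4}) (k+1)] - rational in k, leading ratio \frac{1}{9}; with t_0 = \frac{11}{6}, classification follows.

Prefactor \frac{11}{6}, argument \frac{1}{9}: 2F1 with upper {\frac{2}{5}, \frac{13}{4}} over lower {\frac{5}{4}}. Verdict: none. No listed pattern accepts 2F1(\frac{2}{5}, \frac{13}{4}; \frac{5}{4}; \frac{1}{9}).


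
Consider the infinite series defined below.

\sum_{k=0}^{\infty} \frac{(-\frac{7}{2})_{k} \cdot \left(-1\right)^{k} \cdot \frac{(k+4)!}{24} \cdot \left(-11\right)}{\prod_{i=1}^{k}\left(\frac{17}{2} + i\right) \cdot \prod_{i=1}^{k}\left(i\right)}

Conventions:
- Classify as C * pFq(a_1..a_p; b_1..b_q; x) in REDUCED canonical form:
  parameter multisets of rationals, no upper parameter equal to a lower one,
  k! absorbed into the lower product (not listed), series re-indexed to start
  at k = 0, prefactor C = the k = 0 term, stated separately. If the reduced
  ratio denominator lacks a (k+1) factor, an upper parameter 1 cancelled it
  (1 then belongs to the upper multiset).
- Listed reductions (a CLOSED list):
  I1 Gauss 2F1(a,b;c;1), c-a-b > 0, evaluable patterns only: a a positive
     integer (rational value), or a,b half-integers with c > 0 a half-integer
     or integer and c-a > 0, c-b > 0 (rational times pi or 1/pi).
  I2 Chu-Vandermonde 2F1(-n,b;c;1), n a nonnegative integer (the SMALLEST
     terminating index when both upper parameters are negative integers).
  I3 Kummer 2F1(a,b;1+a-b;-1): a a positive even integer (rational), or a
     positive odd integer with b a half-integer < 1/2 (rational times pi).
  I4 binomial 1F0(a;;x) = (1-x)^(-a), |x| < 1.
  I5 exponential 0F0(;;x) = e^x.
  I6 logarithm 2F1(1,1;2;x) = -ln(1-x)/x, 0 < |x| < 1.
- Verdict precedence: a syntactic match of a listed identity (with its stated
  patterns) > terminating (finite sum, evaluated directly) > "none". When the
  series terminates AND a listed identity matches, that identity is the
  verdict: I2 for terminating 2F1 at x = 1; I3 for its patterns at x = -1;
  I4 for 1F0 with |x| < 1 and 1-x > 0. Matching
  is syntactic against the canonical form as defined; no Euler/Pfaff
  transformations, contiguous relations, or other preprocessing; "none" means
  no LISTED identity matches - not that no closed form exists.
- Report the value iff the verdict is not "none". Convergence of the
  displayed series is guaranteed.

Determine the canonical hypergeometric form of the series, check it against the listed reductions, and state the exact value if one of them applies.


x = -1 here; the reduced form reads 2F1, upper {-\frac{7}{2}, 5}, lower {\frac{19}{2}}, C = -11. Verdict (x = -1): Kummer's theorem (I3) applies (x = -1; c = \frac{19}{2} equals 1+a-b for upper {-\frac{7}{2}, 5}: listed pattern). Value: \left(-\frac{8423415}{524288}\right) \cdot \pi.

Key observation: t_0 being -11, the factorial ratio (prefactor -11) (k+a-1)!/(a-1)! is a rising factorial (a)_k.
Ratio: r(k) = -1 * (k-\frac{7}{2}) (k+5) / [(k+\frac{19}{2}) (k+1)] - poly over poly, x = -1 from leading terms; C = -11 at k = 0.


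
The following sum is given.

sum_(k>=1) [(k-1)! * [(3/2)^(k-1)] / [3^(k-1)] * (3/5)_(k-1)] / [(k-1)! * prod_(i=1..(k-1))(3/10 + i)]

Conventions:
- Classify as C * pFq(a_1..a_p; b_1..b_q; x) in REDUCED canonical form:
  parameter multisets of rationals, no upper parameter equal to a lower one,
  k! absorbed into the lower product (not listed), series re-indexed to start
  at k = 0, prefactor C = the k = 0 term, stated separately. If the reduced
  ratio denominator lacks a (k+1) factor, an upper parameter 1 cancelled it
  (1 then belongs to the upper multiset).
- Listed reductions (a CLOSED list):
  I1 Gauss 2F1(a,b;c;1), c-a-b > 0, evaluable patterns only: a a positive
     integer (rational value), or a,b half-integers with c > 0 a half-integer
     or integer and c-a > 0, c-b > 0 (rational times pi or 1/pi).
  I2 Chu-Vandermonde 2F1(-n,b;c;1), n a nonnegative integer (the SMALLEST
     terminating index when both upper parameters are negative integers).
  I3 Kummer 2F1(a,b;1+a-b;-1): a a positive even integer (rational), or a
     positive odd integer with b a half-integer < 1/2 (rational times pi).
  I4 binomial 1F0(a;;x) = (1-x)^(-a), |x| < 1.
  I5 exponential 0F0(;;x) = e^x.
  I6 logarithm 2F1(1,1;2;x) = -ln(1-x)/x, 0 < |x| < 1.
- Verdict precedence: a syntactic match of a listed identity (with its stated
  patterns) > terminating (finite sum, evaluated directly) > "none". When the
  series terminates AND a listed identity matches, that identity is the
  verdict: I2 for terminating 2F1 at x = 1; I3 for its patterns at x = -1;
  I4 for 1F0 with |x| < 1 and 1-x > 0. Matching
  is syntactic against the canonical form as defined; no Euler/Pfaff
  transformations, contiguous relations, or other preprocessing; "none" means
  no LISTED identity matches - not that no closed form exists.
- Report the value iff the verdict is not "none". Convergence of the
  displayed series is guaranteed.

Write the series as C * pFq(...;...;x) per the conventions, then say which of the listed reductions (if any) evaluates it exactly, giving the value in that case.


Classification (C = 1): 2F1 with upper {3/5, 1}, lower {13/10}, argument x = 1/2. Verdict: none. A 2F1 with upper {3/5, 1} fits none of I1-I6 at x = 1/2; the sum runs forever.

Key observation: from the first term 1: the lower running product (C = 1) is a rising factorial.
Step ratio: r(k) = (1/2) * (k+3/5) (k+1) / [(k+13/10) (k+1)] - rational; roots negated = parameters, x = (1/2), C = 1.


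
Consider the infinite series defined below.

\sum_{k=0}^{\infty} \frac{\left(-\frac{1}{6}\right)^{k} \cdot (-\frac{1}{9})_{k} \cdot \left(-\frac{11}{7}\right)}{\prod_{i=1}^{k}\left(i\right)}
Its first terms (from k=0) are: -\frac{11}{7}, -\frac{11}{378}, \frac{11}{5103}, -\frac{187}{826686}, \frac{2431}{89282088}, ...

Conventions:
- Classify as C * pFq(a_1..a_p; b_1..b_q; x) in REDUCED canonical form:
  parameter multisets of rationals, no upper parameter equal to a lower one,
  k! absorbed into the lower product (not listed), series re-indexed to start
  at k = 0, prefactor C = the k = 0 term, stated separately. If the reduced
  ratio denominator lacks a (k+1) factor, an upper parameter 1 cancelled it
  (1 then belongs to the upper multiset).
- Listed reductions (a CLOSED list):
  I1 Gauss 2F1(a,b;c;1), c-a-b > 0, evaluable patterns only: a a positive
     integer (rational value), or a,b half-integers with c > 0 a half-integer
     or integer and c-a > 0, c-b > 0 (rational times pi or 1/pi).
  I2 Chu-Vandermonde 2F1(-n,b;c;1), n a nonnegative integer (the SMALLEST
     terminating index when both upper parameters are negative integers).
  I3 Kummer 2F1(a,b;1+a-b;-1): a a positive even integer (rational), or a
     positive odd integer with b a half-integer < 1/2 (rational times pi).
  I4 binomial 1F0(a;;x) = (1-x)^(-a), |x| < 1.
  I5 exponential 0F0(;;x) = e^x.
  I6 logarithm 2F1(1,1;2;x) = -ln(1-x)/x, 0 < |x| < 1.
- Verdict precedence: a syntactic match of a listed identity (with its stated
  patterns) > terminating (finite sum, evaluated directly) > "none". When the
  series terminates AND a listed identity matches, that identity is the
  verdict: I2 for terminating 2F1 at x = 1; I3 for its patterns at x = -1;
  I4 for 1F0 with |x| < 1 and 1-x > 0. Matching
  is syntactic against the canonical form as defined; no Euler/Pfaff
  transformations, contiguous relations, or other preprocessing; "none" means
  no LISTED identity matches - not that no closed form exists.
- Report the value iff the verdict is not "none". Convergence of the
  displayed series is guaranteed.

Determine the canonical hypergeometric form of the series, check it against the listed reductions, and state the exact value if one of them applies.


Reduced: x = -\frac{1}{6}, 1F0, upper = {-\frac{1}{9}}, lower = {-}, C = -\frac{11}{7}. Verdict: the binomial series (I4) matches (the 1F0 binomial series: exponent 1/9, x = -\frac{1}{6}). Value: \left(-\frac{11}{7}\right) \cdot \left(\frac{7}{6}\right)^{\frac{1}{9}}.

Key step: with t_0 = -\frac{11}{7}, the product of the first k integers (C = -11/7, x = -1/6) is k!.
Adjacent-term ratio: r(k) = -\frac{1}{6} * (k-\frac{1}{9}) / [(k+1)] - poly over poly, x = -\frac{1}{6} from leading terms; C = -\frac{11}{7} at k = 0.


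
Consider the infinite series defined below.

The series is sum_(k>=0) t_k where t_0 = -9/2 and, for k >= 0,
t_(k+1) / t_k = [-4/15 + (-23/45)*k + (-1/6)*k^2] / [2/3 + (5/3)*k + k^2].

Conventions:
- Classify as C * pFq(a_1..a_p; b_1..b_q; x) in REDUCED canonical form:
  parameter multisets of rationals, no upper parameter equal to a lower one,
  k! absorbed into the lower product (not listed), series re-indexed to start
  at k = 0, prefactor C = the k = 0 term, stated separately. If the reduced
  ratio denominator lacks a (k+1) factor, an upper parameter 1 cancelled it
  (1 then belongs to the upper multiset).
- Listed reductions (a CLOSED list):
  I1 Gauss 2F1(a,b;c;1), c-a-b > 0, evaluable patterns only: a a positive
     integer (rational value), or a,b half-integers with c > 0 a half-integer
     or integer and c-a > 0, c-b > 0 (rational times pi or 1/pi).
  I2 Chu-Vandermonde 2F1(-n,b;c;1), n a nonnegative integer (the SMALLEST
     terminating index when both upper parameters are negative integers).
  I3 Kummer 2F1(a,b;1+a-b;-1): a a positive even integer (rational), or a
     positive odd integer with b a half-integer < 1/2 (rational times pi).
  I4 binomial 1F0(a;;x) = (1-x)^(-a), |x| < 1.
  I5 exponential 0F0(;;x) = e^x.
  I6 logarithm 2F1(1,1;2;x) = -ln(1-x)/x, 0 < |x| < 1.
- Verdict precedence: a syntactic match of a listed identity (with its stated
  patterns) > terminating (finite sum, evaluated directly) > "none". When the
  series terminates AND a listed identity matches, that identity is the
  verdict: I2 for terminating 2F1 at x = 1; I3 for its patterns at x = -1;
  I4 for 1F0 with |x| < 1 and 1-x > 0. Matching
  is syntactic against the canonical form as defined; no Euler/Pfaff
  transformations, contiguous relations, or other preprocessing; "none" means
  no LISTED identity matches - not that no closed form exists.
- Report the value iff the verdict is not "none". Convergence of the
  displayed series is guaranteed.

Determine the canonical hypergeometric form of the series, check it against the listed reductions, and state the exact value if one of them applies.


This is -9/2 * 1F0(12/5; -; -1/6) in reduced canonical form. Verdict: this is the I4 binomial reduction (the 1F0 binomial series: exponent -12/5, x = -1/6). Its exact value is (-9/2) * (7/6)^(-12/5).

Structural cue: t_0 being -9/2, factor the ratio over Q (C = -9/2, x = -1/6): negated roots = parameters.
Ratio: r(k) = (-1/6) * (k+12/5) / [(k+1)] - rational; roots negated = parameters, x = (-1/6), C = -9/2.


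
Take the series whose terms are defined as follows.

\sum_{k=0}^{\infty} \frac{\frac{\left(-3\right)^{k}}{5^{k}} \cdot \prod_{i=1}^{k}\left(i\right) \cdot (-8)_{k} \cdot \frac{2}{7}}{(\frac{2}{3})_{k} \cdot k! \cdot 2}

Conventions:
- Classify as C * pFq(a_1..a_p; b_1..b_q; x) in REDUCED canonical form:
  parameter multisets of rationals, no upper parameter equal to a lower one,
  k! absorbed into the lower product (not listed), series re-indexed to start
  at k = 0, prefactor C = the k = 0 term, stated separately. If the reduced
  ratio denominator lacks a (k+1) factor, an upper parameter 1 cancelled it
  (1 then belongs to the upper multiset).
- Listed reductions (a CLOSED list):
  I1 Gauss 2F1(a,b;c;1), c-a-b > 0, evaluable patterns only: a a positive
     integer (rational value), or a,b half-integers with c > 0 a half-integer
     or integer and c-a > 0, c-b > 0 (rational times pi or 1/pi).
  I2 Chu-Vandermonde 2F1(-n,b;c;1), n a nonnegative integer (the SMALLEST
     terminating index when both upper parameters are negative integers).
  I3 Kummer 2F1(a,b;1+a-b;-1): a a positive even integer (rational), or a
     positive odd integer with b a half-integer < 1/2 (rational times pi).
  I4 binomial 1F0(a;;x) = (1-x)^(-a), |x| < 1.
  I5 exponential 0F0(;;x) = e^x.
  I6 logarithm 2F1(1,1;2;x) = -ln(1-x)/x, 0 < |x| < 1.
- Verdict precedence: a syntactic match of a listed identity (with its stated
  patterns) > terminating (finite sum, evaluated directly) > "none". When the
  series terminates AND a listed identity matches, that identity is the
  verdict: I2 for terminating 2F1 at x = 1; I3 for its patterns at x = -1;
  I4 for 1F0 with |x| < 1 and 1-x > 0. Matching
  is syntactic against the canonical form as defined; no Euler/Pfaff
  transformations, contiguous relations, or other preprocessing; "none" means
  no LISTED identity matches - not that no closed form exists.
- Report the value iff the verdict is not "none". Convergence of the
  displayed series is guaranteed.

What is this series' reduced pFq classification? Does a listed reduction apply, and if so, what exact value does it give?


Key observation: x = -\frac{3}{5} and the constant factors (C = 1/7, x = -3/5) combine into one prefactor.
Adjacent-term ratio: r(k) = -\frac{3}{5} * (k-8) (k+1) / [(k+\frac{2}{3}) (k+1)] - rational; roots negated = parameters, x = -\frac{3}{5}, C = \frac{1}{7}.

The series (x = -\frac{3}{5}) is 2F1: upper {-8, 1}, lower {\frac{2}{3}}, prefactor \frac{1}{7}. Verdict: terminating - upper -8 stops the sum at k = 8; the 9 terms are added exactly. Exact value: \frac{714834039529}{58802734375}.


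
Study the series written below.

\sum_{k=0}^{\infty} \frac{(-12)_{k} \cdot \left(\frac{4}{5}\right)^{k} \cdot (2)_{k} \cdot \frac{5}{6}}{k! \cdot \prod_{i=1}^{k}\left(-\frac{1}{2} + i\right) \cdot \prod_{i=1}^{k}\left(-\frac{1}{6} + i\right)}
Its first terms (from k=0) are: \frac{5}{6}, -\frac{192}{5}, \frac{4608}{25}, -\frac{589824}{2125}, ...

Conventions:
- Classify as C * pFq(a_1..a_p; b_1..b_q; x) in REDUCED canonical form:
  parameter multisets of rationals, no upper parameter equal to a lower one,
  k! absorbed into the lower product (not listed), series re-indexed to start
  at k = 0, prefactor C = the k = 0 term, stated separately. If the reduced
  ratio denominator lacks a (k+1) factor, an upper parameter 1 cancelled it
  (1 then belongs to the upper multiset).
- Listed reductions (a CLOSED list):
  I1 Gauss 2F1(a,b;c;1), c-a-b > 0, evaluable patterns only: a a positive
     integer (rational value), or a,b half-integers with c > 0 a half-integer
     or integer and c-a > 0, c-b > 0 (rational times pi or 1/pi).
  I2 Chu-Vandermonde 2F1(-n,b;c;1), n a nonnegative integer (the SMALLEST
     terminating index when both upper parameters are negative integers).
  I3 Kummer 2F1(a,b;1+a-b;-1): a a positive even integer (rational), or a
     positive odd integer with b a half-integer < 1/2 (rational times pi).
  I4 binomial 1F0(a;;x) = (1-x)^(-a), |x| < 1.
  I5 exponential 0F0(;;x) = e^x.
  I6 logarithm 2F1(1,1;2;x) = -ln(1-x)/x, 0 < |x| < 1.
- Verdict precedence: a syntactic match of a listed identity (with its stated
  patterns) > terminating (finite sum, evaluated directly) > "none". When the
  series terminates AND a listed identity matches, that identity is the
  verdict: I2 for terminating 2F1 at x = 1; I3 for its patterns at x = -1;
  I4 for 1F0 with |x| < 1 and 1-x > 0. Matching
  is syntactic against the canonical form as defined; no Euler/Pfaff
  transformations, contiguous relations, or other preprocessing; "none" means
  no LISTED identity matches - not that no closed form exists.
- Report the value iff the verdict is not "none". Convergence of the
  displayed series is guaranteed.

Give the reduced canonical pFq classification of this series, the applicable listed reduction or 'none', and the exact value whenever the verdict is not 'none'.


With C = \frac{5}{6}: the canonical form is 2F2(-12, 2; \frac{1}{2}, \frac{5}{6}; \frac{4}{5}). Verdict: terminating - the sum ends at index 12 because -12 is a negative integer; exact evaluation follows. Exact value: \frac{25616816001821963753557528428241}{17174408918627764404675292968750}.

The tell: with t_0 = \frac{5}{6}, the lower running product (prefactor 5/6) is a rising factorial.
Consecutive-term ratio: r(k) = \frac{4}{5} * (k-12) (k+2) / [(k+\frac{1}{2}) (k+\frac{5}{6}) (k+1)] - rational; roots negated = parameters, x = \frac{4}{5}, C = \frac{5}{6}.


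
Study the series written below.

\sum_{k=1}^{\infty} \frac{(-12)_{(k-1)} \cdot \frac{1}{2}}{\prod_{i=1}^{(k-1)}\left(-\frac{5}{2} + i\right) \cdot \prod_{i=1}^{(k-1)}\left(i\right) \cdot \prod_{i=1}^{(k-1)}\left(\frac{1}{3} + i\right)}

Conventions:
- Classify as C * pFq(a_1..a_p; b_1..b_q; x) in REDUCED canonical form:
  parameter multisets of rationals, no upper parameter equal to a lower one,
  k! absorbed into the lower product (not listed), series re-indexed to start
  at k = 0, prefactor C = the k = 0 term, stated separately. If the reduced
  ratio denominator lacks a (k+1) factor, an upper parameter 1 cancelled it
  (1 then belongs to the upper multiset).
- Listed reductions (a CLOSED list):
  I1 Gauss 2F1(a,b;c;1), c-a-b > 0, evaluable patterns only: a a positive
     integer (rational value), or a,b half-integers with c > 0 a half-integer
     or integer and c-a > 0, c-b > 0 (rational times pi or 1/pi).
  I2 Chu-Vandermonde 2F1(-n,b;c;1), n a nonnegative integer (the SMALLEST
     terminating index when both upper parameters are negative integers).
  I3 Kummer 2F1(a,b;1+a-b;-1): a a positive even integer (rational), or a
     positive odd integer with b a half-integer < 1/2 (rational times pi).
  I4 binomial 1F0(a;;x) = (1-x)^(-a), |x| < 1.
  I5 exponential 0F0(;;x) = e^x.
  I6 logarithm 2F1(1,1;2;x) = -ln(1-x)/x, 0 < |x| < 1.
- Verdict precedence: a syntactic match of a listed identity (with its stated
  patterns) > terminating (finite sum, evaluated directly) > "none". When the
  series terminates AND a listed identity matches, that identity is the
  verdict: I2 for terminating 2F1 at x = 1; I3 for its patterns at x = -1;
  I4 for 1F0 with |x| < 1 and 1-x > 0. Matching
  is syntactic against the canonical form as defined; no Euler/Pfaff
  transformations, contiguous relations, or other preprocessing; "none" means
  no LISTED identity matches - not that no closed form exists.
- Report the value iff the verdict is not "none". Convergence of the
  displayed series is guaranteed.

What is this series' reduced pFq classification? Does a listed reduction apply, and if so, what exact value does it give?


With C = \frac{1}{2}: the canonical form is 1F2(-12; -\frac{3}{2}, \frac{4}{3}; 1). Verdict: terminating. With -12 upstairs the series is a 13-term polynomial sum; evaluated term by term. Value: -\frac{5157544667281630487}{2622917792936065625}.

First insight: t_0 being \frac{1}{2}, the product of the first k integers (C = 1/2) is k!.
Term ratio: r(k) = 1 * (k-12) / [(k-\frac{3}{2}) (k+\frac{4}{3}) (k+1)] ; factor over Q: parameters, x = 1, and C = \frac{1}{2}.


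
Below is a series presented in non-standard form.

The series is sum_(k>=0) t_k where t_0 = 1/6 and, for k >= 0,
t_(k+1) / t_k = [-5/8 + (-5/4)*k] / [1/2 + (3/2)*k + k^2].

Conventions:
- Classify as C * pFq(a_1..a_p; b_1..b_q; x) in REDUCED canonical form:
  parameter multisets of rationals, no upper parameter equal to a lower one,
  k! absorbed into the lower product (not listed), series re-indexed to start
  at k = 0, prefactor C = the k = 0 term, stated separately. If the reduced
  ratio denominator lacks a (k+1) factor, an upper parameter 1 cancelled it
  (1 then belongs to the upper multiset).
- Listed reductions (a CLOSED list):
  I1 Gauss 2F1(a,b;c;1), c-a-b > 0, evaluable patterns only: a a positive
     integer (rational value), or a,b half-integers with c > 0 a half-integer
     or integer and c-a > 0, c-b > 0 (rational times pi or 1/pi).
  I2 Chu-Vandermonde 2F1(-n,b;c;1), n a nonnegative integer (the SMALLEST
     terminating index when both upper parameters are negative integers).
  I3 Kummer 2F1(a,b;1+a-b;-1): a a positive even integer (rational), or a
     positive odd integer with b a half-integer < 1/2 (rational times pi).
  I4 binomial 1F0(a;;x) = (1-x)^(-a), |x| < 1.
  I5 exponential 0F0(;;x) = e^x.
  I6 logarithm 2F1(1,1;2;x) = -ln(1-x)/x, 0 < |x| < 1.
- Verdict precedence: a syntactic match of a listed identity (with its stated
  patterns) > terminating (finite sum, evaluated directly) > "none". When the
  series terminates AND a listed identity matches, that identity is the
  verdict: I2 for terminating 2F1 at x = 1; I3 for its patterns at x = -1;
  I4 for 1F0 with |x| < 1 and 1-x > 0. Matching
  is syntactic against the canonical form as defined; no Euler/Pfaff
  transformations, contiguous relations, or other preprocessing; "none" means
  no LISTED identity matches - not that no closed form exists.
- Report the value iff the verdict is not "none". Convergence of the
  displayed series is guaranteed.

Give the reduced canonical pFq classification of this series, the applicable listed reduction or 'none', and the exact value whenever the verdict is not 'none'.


With C = 1/6: the canonical form is 0F0(-; -; -5/4). Verdict (x = -5/4): exponential (I5) applies (the 0F0 exponential series at x = -5/4). Exact value: (1/6) * e^(-5/4).

First insight: with t_0 = 1/6, the ratio is unreduced: k + 1/2 divides both sides (prefactor 1/6).
Ratio: r(k) = (-5/4) * 1 / [(k+1)] - rational; roots negated = parameters, x = (-5/4), C = 1/6.
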